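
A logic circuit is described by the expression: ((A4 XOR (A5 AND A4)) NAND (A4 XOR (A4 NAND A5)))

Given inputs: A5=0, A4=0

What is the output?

Substituting: ((0 XOR (0 AND 0)) NAND (0 XOR (0 NAND 0)))
= 1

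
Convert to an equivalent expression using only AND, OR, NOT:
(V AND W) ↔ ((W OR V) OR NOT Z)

((V AND W) AND ((W OR V) OR NOT Z)) OR (NOT (V AND W) AND NOT ((W OR V) OR NOT Z))
(Biconditional = both true or both false)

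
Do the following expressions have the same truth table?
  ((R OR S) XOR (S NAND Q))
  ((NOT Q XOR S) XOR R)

No. Counterexample: with S=0, Q=1, R=0, Expression 1 = 1 but Expression 2 = 0.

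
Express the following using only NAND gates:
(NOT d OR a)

(((d NAND d) NAND (d NAND d)) NAND (a NAND a))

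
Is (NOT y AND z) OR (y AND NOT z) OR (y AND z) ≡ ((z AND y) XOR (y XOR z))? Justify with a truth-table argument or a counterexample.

Yes, they are equivalent — the two output columns agree on all 4 assignments:
y | z | Expression 1 | Expression 2
-----------------------------------
0 | 0 | 0 | 0
0 | 1 | 1 | 1
1 | 0 | 1 | 1
1 | 1 | 1 | 1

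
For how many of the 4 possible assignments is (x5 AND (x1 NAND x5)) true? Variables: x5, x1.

Satisfying assignments: (1,0)
Count: 1 out of 4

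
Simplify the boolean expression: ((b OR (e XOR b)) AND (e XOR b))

By absorption (E AND (E OR v) = E):
= (e XOR b)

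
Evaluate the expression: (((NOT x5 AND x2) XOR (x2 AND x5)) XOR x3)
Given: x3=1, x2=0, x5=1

Substituting: (((NOT 1 AND 0) XOR (0 AND 1)) XOR 1)
= 1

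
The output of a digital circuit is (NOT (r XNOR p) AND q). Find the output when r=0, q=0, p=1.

Substituting: (NOT (0 XNOR 1) AND 0)
= 0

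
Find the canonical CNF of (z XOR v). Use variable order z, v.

(z OR v) AND (NOT z OR NOT v)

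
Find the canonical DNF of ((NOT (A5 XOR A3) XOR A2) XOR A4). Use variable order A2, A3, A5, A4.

(NOT A2 AND NOT A3 AND NOT A5 AND NOT A4) OR (NOT A2 AND NOT A3 AND A5 AND A4) OR (NOT A2 AND A3 AND NOT A5 AND A4) OR (NOT A2 AND A3 AND A5 AND NOT A4) OR (A2 AND NOT A3 AND NOT A5 AND A4) OR (A2 AND NOT A3 AND A5 AND NOT A4) OR (A2 AND A3 AND NOT A5 AND NOT A4) OR (A2 AND A3 AND A5 AND A4)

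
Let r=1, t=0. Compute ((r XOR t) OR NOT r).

Substituting: ((1 XOR 0) OR NOT 1)
= 1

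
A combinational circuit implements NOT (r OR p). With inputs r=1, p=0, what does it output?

Substituting: NOT (1 OR 0)
= 0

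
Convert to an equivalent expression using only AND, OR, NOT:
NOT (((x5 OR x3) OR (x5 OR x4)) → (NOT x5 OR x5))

((x5 OR x3) OR (x5 OR x4)) AND NOT (NOT x5 OR x5)
(Negated implication: NOT(A → B) = A AND NOT B)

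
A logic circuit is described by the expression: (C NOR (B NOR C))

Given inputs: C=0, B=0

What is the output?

Substituting: (0 NOR (0 NOR 0))
= 0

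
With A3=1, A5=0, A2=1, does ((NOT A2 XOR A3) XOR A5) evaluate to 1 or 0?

Substituting: ((NOT 1 XOR 1) XOR 0)
= 1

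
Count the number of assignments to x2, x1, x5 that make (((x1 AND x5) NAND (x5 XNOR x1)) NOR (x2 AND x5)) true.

Satisfying assignments: (0,1,1)
Count: 1 out of 8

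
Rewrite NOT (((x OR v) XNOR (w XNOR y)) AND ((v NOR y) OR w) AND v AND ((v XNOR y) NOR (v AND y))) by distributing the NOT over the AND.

NOT ((x OR v) XNOR (w XNOR y)) OR NOT ((v NOR y) OR w) OR NOT v OR NOT ((v XNOR y) NOR (v AND y))
De Morgan's: NOT(AND of terms) = OR of negations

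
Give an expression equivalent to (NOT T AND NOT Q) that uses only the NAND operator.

(((T NAND T) NAND (Q NAND Q)) NAND ((T NAND T) NAND (Q NAND Q)))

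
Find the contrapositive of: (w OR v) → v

Contrapositive: NOT v → NOT (w OR v)
Note: A statement and its contrapositive are logically equivalent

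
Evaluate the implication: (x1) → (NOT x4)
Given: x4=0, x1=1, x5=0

Antecedent (x1) = 1; consequent (NOT x4) = 1.
1 → 1 = 1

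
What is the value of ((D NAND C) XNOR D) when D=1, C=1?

Substituting: ((1 NAND 1) XNOR 1)
= 0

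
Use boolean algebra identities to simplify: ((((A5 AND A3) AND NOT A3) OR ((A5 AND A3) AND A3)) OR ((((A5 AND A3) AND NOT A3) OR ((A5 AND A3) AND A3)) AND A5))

By absorption (E OR (E AND v) = E) then distribution ((E AND v) OR (E AND NOT v) = E):
= (A5 AND A3)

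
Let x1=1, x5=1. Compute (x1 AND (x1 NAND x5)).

Substituting: (1 AND (1 NAND 1))
= 0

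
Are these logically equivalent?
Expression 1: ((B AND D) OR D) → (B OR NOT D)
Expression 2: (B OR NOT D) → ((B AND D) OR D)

No, Converse is not equivalent to original (counterexample: D=0, B=0)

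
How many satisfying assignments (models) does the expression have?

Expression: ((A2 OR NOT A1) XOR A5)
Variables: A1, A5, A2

Satisfying assignments: (0,0,0), (0,0,1), (1,0,1), (1,1,0)
Count: 4 out of 8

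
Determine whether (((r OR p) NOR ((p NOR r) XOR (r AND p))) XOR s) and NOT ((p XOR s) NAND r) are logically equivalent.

No. Counterexample: with p=0, s=1, r=0, Expression 1 = 1 but Expression 2 = 0.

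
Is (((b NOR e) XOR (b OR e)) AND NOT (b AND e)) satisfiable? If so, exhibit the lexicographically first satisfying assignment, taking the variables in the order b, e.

b=0, e=0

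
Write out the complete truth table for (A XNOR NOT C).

C | A | Output
--------------
0 | 0 | 0
0 | 1 | 1
1 | 0 | 1
1 | 1 | 0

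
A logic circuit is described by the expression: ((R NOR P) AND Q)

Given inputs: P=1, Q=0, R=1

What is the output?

Substituting: ((1 NOR 1) AND 0)
= 0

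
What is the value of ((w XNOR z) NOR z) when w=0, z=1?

Substituting: ((0 XNOR 1) NOR 1)
= 0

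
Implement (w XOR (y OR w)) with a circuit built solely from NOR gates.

((((w NOR ((y NOR w) NOR (y NOR w))) NOR (w NOR ((y NOR w) NOR (y NOR w)))) NOR ((w NOR ((y NOR w) NOR (y NOR w))) NOR (w NOR ((y NOR w) NOR (y NOR w))))) NOR ((((w NOR w) NOR (((y NOR w) NOR (y NOR w)) NOR ((y NOR w) NOR (y NOR w)))) NOR ((w NOR w) NOR (((y NOR w) NOR (y NOR w)) NOR ((y NOR w) NOR (y NOR w))))) NOR (((w NOR w) NOR (((y NOR w) NOR (y NOR w)) NOR ((y NOR w) NOR (y NOR w)))) NOR ((w NOR w) NOR (((y NOR w) NOR (y NOR w)) NOR ((y NOR w) NOR (y NOR w)))))))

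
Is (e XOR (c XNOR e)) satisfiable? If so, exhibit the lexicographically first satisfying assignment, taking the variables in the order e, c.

e=0, c=0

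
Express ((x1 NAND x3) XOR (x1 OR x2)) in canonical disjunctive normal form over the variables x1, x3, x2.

(NOT x1 AND NOT x3 AND NOT x2) OR (NOT x1 AND x3 AND NOT x2) OR (x1 AND x3 AND NOT x2) OR (x1 AND x3 AND x2)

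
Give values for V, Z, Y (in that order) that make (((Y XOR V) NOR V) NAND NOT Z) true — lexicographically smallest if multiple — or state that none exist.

V=0, Z=0, Y=1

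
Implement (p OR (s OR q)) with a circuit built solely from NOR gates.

((p NOR ((s NOR q) NOR (s NOR q))) NOR (p NOR ((s NOR q) NOR (s NOR q))))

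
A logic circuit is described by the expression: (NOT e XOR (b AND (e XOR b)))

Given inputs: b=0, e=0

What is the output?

Substituting: (NOT 0 XOR (0 AND (0 XOR 0)))
= 1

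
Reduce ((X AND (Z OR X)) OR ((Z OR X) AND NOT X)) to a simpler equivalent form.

By distribution ((E AND v) OR (E AND NOT v) = E):
= (Z OR X)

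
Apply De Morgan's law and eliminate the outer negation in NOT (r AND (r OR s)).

NOT r OR NOT (r OR s)
De Morgan's: NOT(AND of terms) = OR of negations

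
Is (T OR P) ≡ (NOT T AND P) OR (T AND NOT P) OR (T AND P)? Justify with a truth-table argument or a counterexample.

Yes, they are equivalent — the two output columns agree on all 4 assignments:
T | P | Expression 1 | Expression 2
-----------------------------------
0 | 0 | 0 | 0
0 | 1 | 1 | 1
1 | 0 | 1 | 1
1 | 1 | 1 | 1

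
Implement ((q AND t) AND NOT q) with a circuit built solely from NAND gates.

((((q NAND t) NAND (q NAND t)) NAND (q NAND q)) NAND (((q NAND t) NAND (q NAND t)) NAND (q NAND q)))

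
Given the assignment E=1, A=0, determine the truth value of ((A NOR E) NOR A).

Substituting: ((0 NOR 1) NOR 0)
= 1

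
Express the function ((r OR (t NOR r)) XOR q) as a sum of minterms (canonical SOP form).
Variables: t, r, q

Σm(0, 2, 5, 6) = (NOT t AND NOT r AND NOT q) OR (NOT t AND r AND NOT q) OR (t AND NOT r AND q) OR (t AND r AND NOT q)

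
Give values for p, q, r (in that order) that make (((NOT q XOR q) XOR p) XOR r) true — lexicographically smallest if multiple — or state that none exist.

p=0, q=0, r=0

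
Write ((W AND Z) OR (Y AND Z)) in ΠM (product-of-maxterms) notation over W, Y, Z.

ΠM(0, 1, 2, 4, 6) = (W OR Y OR Z) AND (W OR Y OR NOT Z) AND (W OR NOT Y OR Z) AND (NOT W OR Y OR Z) AND (NOT W OR NOT Y OR Z)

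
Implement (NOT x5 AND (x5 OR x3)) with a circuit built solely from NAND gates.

(((x5 NAND x5) NAND ((x5 NAND x5) NAND (x3 NAND x3))) NAND ((x5 NAND x5) NAND ((x5 NAND x5) NAND (x3 NAND x3))))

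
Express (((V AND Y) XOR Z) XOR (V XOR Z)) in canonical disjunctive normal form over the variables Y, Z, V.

(NOT Y AND NOT Z AND V) OR (NOT Y AND Z AND V)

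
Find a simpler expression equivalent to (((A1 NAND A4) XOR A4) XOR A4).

By XOR self-cancellation ((E XOR v) XOR v = E):
= (A1 NAND A4)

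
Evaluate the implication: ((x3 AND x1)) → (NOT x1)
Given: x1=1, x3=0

Antecedent ((x3 AND x1)) = 0; consequent (NOT x1) = 0.
0 → 0 = 1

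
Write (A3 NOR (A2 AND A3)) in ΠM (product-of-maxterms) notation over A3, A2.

ΠM(2, 3) = (NOT A3 OR A2) AND (NOT A3 OR NOT A2)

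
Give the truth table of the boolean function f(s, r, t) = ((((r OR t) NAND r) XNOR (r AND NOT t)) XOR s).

s | r | t | Output
------------------
0 | 0 | 0 | 0
0 | 0 | 1 | 0
0 | 1 | 0 | 0
0 | 1 | 1 | 1
1 | 0 | 0 | 1
1 | 0 | 1 | 1
1 | 1 | 0 | 1
1 | 1 | 1 | 0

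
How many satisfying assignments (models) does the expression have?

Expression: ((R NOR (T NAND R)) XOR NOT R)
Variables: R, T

Satisfying assignments: (0,0), (0,1)
Count: 2 out of 4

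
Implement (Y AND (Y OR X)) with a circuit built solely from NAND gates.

((Y NAND ((Y NAND Y) NAND (X NAND X))) NAND (Y NAND ((Y NAND Y) NAND (X NAND X))))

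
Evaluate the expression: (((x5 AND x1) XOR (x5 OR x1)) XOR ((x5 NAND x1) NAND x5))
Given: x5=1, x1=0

Substituting: (((1 AND 0) XOR (1 OR 0)) XOR ((1 NAND 0) NAND 1))
= 1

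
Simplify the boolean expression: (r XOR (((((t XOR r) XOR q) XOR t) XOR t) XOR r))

By XOR self-cancellation ((E XOR v) XOR v = E) then XOR self-cancellation ((E XOR v) XOR v = E):
= ((t XOR r) XOR q)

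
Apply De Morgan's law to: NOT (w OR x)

NOT w AND NOT x
De Morgan's: NOT(OR of terms) = AND of negations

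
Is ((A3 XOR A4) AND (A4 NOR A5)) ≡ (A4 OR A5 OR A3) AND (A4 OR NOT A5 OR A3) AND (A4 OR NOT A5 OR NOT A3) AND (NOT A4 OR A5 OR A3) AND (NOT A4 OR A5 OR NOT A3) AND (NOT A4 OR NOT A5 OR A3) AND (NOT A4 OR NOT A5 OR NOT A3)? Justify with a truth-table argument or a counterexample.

Yes, they are equivalent — the two output columns agree on all 8 assignments:
A4 | A5 | A3 | Expression 1 | Expression 2
------------------------------------------
0 | 0 | 0 | 0 | 0
0 | 0 | 1 | 1 | 1
0 | 1 | 0 | 0 | 0
0 | 1 | 1 | 0 | 0
1 | 0 | 0 | 0 | 0
1 | 0 | 1 | 0 | 0
1 | 1 | 0 | 0 | 0
1 | 1 | 1 | 0 | 0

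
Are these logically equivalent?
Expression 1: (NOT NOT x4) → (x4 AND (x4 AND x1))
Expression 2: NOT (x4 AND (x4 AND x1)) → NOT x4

Yes, Contrapositive is always equivalent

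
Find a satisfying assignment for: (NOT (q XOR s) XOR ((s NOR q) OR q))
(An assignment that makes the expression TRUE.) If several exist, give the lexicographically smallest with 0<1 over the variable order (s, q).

s=0, q=1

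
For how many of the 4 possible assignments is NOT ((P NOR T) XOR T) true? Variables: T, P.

Satisfying assignments: (0,1)
Count: 1 out of 4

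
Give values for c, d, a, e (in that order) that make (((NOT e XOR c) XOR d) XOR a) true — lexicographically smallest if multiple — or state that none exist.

c=0, d=0, a=0, e=0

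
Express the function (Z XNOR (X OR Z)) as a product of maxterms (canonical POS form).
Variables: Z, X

ΠM(1) = (Z OR NOT X)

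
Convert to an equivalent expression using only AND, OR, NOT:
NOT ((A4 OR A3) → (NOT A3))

(A4 OR A3) AND A3
(Negated implication: NOT(A → B) = A AND NOT B)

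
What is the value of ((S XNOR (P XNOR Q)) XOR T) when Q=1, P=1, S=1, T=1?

Substituting: ((1 XNOR (1 XNOR 1)) XOR 1)
= 0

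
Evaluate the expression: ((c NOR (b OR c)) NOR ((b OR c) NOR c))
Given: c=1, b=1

Substituting: ((1 NOR (1 OR 1)) NOR ((1 OR 1) NOR 1))
= 1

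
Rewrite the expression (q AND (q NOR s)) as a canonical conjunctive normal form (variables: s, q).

(s OR q) AND (s OR NOT q) AND (NOT s OR q) AND (NOT s OR NOT q)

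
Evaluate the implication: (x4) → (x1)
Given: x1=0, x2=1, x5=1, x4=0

Antecedent (x4) = 0; consequent (x1) = 0.
0 → 0 = 1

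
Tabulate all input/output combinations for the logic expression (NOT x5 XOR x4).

x4 | x5 | Output
----------------
0 | 0 | 1
0 | 1 | 0
1 | 0 | 0
1 | 1 | 1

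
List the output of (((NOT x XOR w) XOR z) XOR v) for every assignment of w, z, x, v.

w | z | x | v | Output
----------------------
0 | 0 | 0 | 0 | 1
0 | 0 | 0 | 1 | 0
0 | 0 | 1 | 0 | 0
0 | 0 | 1 | 1 | 1
0 | 1 | 0 | 0 | 0
0 | 1 | 0 | 1 | 1
0 | 1 | 1 | 0 | 1
0 | 1 | 1 | 1 | 0
1 | 0 | 0 | 0 | 0
1 | 0 | 0 | 1 | 1
1 | 0 | 1 | 0 | 1
1 | 0 | 1 | 1 | 0
1 | 1 | 0 | 0 | 1
1 | 1 | 0 | 1 | 0
1 | 1 | 1 | 0 | 0
1 | 1 | 1 | 1 | 1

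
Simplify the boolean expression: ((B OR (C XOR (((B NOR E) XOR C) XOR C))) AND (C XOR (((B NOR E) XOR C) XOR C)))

By absorption (E AND (E OR v) = E) then XOR self-cancellation ((E XOR v) XOR v = E):
= ((B NOR E) XOR C)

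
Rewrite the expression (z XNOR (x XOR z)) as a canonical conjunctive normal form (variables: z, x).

(z OR NOT x) AND (NOT z OR NOT x)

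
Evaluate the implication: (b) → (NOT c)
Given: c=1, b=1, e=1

Antecedent (b) = 1; consequent (NOT c) = 0.
1 → 0 = 0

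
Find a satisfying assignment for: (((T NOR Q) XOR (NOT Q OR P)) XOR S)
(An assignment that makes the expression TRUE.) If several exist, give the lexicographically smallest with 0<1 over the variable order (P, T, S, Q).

P=0, T=0, S=1, Q=0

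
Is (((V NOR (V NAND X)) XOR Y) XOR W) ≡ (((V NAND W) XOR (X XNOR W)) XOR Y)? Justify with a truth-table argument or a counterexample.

No. Counterexample: with Y=0, V=0, W=0, X=1, Expression 1 = 0 but Expression 2 = 1.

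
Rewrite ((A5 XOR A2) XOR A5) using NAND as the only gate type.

((((A5 NAND (A5 NAND A2)) NAND (A2 NAND (A5 NAND A2))) NAND (((A5 NAND (A5 NAND A2)) NAND (A2 NAND (A5 NAND A2))) NAND A5)) NAND (A5 NAND (((A5 NAND (A5 NAND A2)) NAND (A2 NAND (A5 NAND A2))) NAND A5)))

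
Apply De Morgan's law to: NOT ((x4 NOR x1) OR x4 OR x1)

NOT (x4 NOR x1) AND NOT x4 AND NOT x1
De Morgan's: NOT(OR of terms) = AND of negations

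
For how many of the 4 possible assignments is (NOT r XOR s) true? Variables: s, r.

Satisfying assignments: (0,0), (1,1)
Count: 2 out of 4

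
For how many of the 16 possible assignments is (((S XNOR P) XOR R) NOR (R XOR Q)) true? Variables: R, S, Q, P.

Satisfying assignments: (0,0,0,1), (0,1,0,0), (1,0,1,0), (1,1,1,1)
Count: 4 out of 16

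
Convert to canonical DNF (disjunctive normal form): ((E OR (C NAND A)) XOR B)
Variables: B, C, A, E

(NOT B AND NOT C AND NOT A AND NOT E) OR (NOT B AND NOT C AND NOT A AND E) OR (NOT B AND NOT C AND A AND NOT E) OR (NOT B AND NOT C AND A AND E) OR (NOT B AND C AND NOT A AND NOT E) OR (NOT B AND C AND NOT A AND E) OR (NOT B AND C AND A AND E) OR (B AND C AND A AND NOT E)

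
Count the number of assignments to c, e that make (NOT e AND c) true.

Satisfying assignments: (1,0)
Count: 1 out of 4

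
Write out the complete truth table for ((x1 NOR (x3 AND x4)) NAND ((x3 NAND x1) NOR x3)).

x1 | x4 | x3 | Output
---------------------
0 | 0 | 0 | 1
0 | 0 | 1 | 1
0 | 1 | 0 | 1
0 | 1 | 1 | 1
1 | 0 | 0 | 1
1 | 0 | 1 | 1
1 | 1 | 0 | 1
1 | 1 | 1 | 1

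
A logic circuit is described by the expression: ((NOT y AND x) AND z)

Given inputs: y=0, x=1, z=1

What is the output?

Substituting: ((NOT 0 AND 1) AND 1)
= 1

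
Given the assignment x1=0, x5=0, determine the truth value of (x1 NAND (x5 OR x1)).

Substituting: (0 NAND (0 OR 0))
= 1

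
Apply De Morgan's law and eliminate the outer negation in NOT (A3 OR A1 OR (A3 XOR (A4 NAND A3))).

NOT A3 AND NOT A1 AND NOT (A3 XOR (A4 NAND A3))
De Morgan's: NOT(OR of terms) = AND of negations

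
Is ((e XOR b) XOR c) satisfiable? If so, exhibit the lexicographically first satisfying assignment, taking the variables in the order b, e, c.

b=0, e=0, c=1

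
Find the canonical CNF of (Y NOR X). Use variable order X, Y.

(X OR NOT Y) AND (NOT X OR Y) AND (NOT X OR NOT Y)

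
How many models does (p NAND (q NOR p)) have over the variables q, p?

Satisfying assignments: (0,0), (0,1), (1,0), (1,1)
Count: 4 out of 4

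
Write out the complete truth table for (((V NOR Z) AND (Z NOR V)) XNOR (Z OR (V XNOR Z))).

Z | V | Output
--------------
0 | 0 | 1
0 | 1 | 1
1 | 0 | 0
1 | 1 | 0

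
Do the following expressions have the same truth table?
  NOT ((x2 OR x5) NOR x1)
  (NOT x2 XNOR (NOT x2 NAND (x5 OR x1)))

No. Counterexample: with x5=0, x1=0, x2=0, Expression 1 = 0 but Expression 2 = 1.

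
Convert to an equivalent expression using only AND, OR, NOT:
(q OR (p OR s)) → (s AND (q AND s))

NOT (q OR (p OR s)) OR (s AND (q AND s))
(Implication elimination: A → B = NOT A OR B)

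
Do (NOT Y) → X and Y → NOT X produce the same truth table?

No, Inverse is not equivalent to original (counterexample: X=0, Z=0, Y=0)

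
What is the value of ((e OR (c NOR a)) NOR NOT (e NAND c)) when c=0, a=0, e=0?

Substituting: ((0 OR (0 NOR 0)) NOR NOT (0 NAND 0))
= 0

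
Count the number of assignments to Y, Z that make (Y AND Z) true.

Satisfying assignments: (1,1)
Count: 1 out of 4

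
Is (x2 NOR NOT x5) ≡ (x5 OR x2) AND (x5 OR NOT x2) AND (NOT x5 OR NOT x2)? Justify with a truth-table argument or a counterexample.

Yes, they are equivalent — the two output columns agree on all 4 assignments:
x5 | x2 | Expression 1 | Expression 2
-------------------------------------
0 | 0 | 0 | 0
0 | 1 | 0 | 0
1 | 0 | 1 | 1
1 | 1 | 0 | 0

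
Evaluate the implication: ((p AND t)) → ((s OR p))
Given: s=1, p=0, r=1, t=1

Antecedent ((p AND t)) = 0; consequent ((s OR p)) = 1.
0 → 1 = 1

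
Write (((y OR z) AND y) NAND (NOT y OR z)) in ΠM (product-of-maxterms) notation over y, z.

ΠM(3) = (NOT y OR NOT z)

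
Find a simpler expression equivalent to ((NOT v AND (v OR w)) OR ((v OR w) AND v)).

By distribution ((E AND v) OR (E AND NOT v) = E):
= (v OR w)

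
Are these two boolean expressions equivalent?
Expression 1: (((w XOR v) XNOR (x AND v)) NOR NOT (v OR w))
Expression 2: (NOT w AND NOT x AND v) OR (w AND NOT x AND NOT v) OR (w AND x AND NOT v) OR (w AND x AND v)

Yes, they are equivalent — the two output columns agree on all 8 assignments:
w | x | v | Expression 1 | Expression 2
---------------------------------------
0 | 0 | 0 | 0 | 0
0 | 0 | 1 | 1 | 1
0 | 1 | 0 | 0 | 0
0 | 1 | 1 | 0 | 0
1 | 0 | 0 | 1 | 1
1 | 0 | 1 | 0 | 0
1 | 1 | 0 | 1 | 1
1 | 1 | 1 | 1 | 1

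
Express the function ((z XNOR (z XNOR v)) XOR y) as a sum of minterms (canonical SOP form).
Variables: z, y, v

Σm(1, 2, 5, 6) = (NOT z AND NOT y AND v) OR (NOT z AND y AND NOT v) OR (z AND NOT y AND v) OR (z AND y AND NOT v)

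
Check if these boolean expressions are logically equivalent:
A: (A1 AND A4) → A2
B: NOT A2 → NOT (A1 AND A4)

Yes, Contrapositive is always equivalent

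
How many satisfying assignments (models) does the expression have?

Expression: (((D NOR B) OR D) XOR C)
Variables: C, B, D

Satisfying assignments: (0,0,0), (0,0,1), (0,1,1), (1,1,0)
Count: 4 out of 8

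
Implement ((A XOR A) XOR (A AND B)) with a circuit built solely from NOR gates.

((((((((A NOR A) NOR (A NOR A)) NOR ((A NOR A) NOR (A NOR A))) NOR ((((A NOR A) NOR (A NOR A)) NOR ((A NOR A) NOR (A NOR A))) NOR (((A NOR A) NOR (A NOR A)) NOR ((A NOR A) NOR (A NOR A))))) NOR ((A NOR A) NOR (B NOR B))) NOR (((((A NOR A) NOR (A NOR A)) NOR ((A NOR A) NOR (A NOR A))) NOR ((((A NOR A) NOR (A NOR A)) NOR ((A NOR A) NOR (A NOR A))) NOR (((A NOR A) NOR (A NOR A)) NOR ((A NOR A) NOR (A NOR A))))) NOR ((A NOR A) NOR (B NOR B)))) NOR ((((((A NOR A) NOR (A NOR A)) NOR ((A NOR A) NOR (A NOR A))) NOR ((((A NOR A) NOR (A NOR A)) NOR ((A NOR A) NOR (A NOR A))) NOR (((A NOR A) NOR (A NOR A)) NOR ((A NOR A) NOR (A NOR A))))) NOR ((A NOR A) NOR (B NOR B))) NOR (((((A NOR A) NOR (A NOR A)) NOR ((A NOR A) NOR (A NOR A))) NOR ((((A NOR A) NOR (A NOR A)) NOR ((A NOR A) NOR (A NOR A))) NOR (((A NOR A) NOR (A NOR A)) NOR ((A NOR A) NOR (A NOR A))))) NOR ((A NOR A) NOR (B NOR B))))) NOR ((((((((A NOR A) NOR (A NOR A)) NOR ((A NOR A) NOR (A NOR A))) NOR ((((A NOR A) NOR (A NOR A)) NOR ((A NOR A) NOR (A NOR A))) NOR (((A NOR A) NOR (A NOR A)) NOR ((A NOR A) NOR (A NOR A))))) NOR ((((A NOR A) NOR (A NOR A)) NOR ((A NOR A) NOR (A NOR A))) NOR ((((A NOR A) NOR (A NOR A)) NOR ((A NOR A) NOR (A NOR A))) NOR (((A NOR A) NOR (A NOR A)) NOR ((A NOR A) NOR (A NOR A)))))) NOR (((A NOR A) NOR (B NOR B)) NOR ((A NOR A) NOR (B NOR B)))) NOR ((((((A NOR A) NOR (A NOR A)) NOR ((A NOR A) NOR (A NOR A))) NOR ((((A NOR A) NOR (A NOR A)) NOR ((A NOR A) NOR (A NOR A))) NOR (((A NOR A) NOR (A NOR A)) NOR ((A NOR A) NOR (A NOR A))))) NOR ((((A NOR A) NOR (A NOR A)) NOR ((A NOR A) NOR (A NOR A))) NOR ((((A NOR A) NOR (A NOR A)) NOR ((A NOR A) NOR (A NOR A))) NOR (((A NOR A) NOR (A NOR A)) NOR ((A NOR A) NOR (A NOR A)))))) NOR (((A NOR A) NOR (B NOR B)) NOR ((A NOR A) NOR (B NOR B))))) NOR (((((((A NOR A) NOR (A NOR A)) NOR ((A NOR A) NOR (A NOR A))) NOR ((((A NOR A) NOR (A NOR A)) NOR ((A NOR A) NOR (A NOR A))) NOR (((A NOR A) NOR (A NOR A)) NOR ((A NOR A) NOR (A NOR A))))) NOR ((((A NOR A) NOR (A NOR A)) NOR ((A NOR A) NOR (A NOR A))) NOR ((((A NOR A) NOR (A NOR A)) NOR ((A NOR A) NOR (A NOR A))) NOR (((A NOR A) NOR (A NOR A)) NOR ((A NOR A) NOR (A NOR A)))))) NOR (((A NOR A) NOR (B NOR B)) NOR ((A NOR A) NOR (B NOR B)))) NOR ((((((A NOR A) NOR (A NOR A)) NOR ((A NOR A) NOR (A NOR A))) NOR ((((A NOR A) NOR (A NOR A)) NOR ((A NOR A) NOR (A NOR A))) NOR (((A NOR A) NOR (A NOR A)) NOR ((A NOR A) NOR (A NOR A))))) NOR ((((A NOR A) NOR (A NOR A)) NOR ((A NOR A) NOR (A NOR A))) NOR ((((A NOR A) NOR (A NOR A)) NOR ((A NOR A) NOR (A NOR A))) NOR (((A NOR A) NOR (A NOR A)) NOR ((A NOR A) NOR (A NOR A)))))) NOR (((A NOR A) NOR (B NOR B)) NOR ((A NOR A) NOR (B NOR B)))))))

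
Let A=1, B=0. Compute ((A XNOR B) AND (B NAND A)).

Substituting: ((1 XNOR 0) AND (0 NAND 1))
= 0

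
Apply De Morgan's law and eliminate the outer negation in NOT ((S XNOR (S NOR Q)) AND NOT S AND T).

NOT (S XNOR (S NOR Q)) OR S OR NOT T
De Morgan's: NOT(AND of terms) = OR of negations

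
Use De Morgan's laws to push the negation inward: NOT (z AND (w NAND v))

NOT z OR NOT (w NAND v)
De Morgan's: NOT(AND of terms) = OR of negations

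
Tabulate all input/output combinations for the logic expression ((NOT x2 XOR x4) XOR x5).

x4 | x5 | x2 | Output
---------------------
0 | 0 | 0 | 1
0 | 0 | 1 | 0
0 | 1 | 0 | 0
0 | 1 | 1 | 1
1 | 0 | 0 | 0
1 | 0 | 1 | 1
1 | 1 | 0 | 1
1 | 1 | 1 | 0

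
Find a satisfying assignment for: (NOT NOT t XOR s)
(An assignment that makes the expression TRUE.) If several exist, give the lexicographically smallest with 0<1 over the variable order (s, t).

s=0, t=1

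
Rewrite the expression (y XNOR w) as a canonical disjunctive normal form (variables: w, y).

(NOT w AND NOT y) OR (w AND y)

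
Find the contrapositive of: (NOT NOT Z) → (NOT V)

Contrapositive: V → NOT Z
Note: A statement and its contrapositive are logically equivalent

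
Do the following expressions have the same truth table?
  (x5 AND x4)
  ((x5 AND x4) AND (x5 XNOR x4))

Yes, they are equivalent — the two output columns agree on all 4 assignments:
x5 | x4 | Expression 1 | Expression 2
-------------------------------------
0 | 0 | 0 | 0
0 | 1 | 0 | 0
1 | 0 | 0 | 0
1 | 1 | 1 | 1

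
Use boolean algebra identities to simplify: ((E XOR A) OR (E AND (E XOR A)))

By absorption (E OR (E AND v) = E):
= (E XOR A)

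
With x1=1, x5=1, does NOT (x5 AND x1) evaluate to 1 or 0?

Substituting: NOT (1 AND 1)
= 0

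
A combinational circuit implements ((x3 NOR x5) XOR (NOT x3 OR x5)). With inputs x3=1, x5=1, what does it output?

Substituting: ((1 NOR 1) XOR (NOT 1 OR 1))
= 1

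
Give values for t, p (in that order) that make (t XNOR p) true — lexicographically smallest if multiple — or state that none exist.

t=0, p=0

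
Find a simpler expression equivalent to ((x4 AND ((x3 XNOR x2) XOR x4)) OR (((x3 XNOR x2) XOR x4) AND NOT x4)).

By distribution ((E AND v) OR (E AND NOT v) = E):
= ((x3 XNOR x2) XOR x4)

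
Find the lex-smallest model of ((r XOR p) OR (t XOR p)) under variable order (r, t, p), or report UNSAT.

r=0, t=0, p=1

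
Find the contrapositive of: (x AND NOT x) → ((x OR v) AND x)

Contrapositive: NOT ((x OR v) AND x) → NOT (x AND NOT x)
Note: A statement and its contrapositive are logically equivalent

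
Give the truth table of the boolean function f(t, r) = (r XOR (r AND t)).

t | r | Output
--------------
0 | 0 | 0
0 | 1 | 1
1 | 0 | 0
1 | 1 | 0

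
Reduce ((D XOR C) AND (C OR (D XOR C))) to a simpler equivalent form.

By absorption (E AND (E OR v) = E):
= (D XOR C)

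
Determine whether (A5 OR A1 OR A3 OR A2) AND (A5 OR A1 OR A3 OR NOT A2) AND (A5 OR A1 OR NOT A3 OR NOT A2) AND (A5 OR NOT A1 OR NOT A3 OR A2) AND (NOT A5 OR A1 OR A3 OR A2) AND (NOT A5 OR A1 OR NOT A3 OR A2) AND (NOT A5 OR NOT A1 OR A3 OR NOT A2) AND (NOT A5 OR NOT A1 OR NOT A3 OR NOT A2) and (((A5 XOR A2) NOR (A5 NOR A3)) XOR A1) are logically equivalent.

Yes, they are equivalent — the two output columns agree on all 16 assignments:
A5 | A1 | A3 | A2 | Expression 1 | Expression 2
-----------------------------------------------
0 | 0 | 0 | 0 | 0 | 0
0 | 0 | 0 | 1 | 0 | 0
0 | 0 | 1 | 0 | 1 | 1
0 | 0 | 1 | 1 | 0 | 0
0 | 1 | 0 | 0 | 1 | 1
0 | 1 | 0 | 1 | 1 | 1
0 | 1 | 1 | 0 | 0 | 0
0 | 1 | 1 | 1 | 1 | 1
1 | 0 | 0 | 0 | 0 | 0
1 | 0 | 0 | 1 | 1 | 1
1 | 0 | 1 | 0 | 0 | 0
1 | 0 | 1 | 1 | 1 | 1
1 | 1 | 0 | 0 | 1 | 1
1 | 1 | 0 | 1 | 0 | 0
1 | 1 | 1 | 0 | 1 | 1
1 | 1 | 1 | 1 | 0 | 0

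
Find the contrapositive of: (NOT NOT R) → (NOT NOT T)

Contrapositive: NOT T → NOT R
Note: A statement and its contrapositive are logically equivalent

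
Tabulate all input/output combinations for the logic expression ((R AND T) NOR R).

R | T | Output
--------------
0 | 0 | 1
0 | 1 | 1
1 | 0 | 0
1 | 1 | 0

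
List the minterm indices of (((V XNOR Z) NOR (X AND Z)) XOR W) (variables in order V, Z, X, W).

Σm(1, 3, 4, 7, 8, 10, 13, 15) = (NOT V AND NOT Z AND NOT X AND W) OR (NOT V AND NOT Z AND X AND W) OR (NOT V AND Z AND NOT X AND NOT W) OR (NOT V AND Z AND X AND W) OR (V AND NOT Z AND NOT X AND NOT W) OR (V AND NOT Z AND X AND NOT W) OR (V AND Z AND NOT X AND W) OR (V AND Z AND X AND W)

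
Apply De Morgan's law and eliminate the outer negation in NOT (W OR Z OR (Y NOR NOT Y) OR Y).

NOT W AND NOT Z AND NOT (Y NOR NOT Y) AND NOT Y
De Morgan's: NOT(OR of terms) = AND of negations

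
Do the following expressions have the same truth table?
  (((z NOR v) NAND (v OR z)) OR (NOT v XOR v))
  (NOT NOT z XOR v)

No. Counterexample: with z=0, v=0, Expression 1 = 1 but Expression 2 = 0.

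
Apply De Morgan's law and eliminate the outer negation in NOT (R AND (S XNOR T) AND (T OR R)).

NOT R OR NOT (S XNOR T) OR NOT (T OR R)
De Morgan's: NOT(AND of terms) = OR of negations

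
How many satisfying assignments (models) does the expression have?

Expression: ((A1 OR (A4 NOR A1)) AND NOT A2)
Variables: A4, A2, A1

Satisfying assignments: (0,0,0), (0,0,1), (1,0,1)
Count: 3 out of 8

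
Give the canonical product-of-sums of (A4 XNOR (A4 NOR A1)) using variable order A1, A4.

ΠM(0, 1, 3) = (A1 OR A4) AND (A1 OR NOT A4) AND (NOT A1 OR NOT A4)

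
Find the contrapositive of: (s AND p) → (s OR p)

Contrapositive: NOT (s OR p) → NOT (s AND p)
Note: A statement and its contrapositive are logically equivalent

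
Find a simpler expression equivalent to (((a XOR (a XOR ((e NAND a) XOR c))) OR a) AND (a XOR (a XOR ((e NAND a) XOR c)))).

By absorption (E AND (E OR v) = E) then XOR self-cancellation ((E XOR v) XOR v = E):
= ((e NAND a) XOR c)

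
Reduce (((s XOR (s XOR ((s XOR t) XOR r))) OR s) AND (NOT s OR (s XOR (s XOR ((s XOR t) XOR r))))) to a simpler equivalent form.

By distribution ((E OR v) AND (E OR NOT v) = E) then XOR self-cancellation ((E XOR v) XOR v = E):
= ((s XOR t) XOR r)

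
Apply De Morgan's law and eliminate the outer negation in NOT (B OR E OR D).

NOT B AND NOT E AND NOT D
De Morgan's: NOT(OR of terms) = AND of negations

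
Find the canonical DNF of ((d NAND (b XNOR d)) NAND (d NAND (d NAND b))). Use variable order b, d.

(NOT b AND d) OR (b AND d)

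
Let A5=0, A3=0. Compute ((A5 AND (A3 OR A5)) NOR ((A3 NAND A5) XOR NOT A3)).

Substituting: ((0 AND (0 OR 0)) NOR ((0 NAND 0) XOR NOT 0))
= 1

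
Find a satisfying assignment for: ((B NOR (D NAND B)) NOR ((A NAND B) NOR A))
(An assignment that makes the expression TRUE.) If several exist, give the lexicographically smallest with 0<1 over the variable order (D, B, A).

D=0, B=0, A=0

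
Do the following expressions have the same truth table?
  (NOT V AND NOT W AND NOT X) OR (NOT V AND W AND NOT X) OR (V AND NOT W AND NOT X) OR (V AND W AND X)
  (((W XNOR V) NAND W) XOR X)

Yes, they are equivalent — the two output columns agree on all 8 assignments:
V | W | X | Expression 1 | Expression 2
---------------------------------------
0 | 0 | 0 | 1 | 1
0 | 0 | 1 | 0 | 0
0 | 1 | 0 | 1 | 1
0 | 1 | 1 | 0 | 0
1 | 0 | 0 | 1 | 1
1 | 0 | 1 | 0 | 0
1 | 1 | 0 | 0 | 0
1 | 1 | 1 | 1 | 1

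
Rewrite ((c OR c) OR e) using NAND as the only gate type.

((((c NAND c) NAND (c NAND c)) NAND ((c NAND c) NAND (c NAND c))) NAND (e NAND e))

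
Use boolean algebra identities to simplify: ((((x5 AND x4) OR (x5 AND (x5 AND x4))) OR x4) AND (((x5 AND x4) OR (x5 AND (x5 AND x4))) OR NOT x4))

By distribution ((E OR v) AND (E OR NOT v) = E) then absorption (E OR (E AND v) = E):
= (x5 AND x4)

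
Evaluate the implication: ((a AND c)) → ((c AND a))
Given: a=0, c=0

Antecedent ((a AND c)) = 0; consequent ((c AND a)) = 0.
0 → 0 = 1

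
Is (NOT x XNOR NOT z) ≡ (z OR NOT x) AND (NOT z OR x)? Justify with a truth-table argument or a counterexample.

Yes, they are equivalent — the two output columns agree on all 4 assignments:
z | x | Expression 1 | Expression 2
-----------------------------------
0 | 0 | 1 | 1
0 | 1 | 0 | 0
1 | 0 | 0 | 0
1 | 1 | 1 | 1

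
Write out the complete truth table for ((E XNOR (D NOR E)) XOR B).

E | B | D | Output
------------------
0 | 0 | 0 | 0
0 | 0 | 1 | 1
0 | 1 | 0 | 1
0 | 1 | 1 | 0
1 | 0 | 0 | 0
1 | 0 | 1 | 0
1 | 1 | 0 | 1
1 | 1 | 1 | 1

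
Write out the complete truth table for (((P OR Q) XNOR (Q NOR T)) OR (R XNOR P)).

Q | R | P | T | Output
----------------------
0 | 0 | 0 | 0 | 1
0 | 0 | 0 | 1 | 1
0 | 0 | 1 | 0 | 1
0 | 0 | 1 | 1 | 0
0 | 1 | 0 | 0 | 0
0 | 1 | 0 | 1 | 1
0 | 1 | 1 | 0 | 1
0 | 1 | 1 | 1 | 1
1 | 0 | 0 | 0 | 1
1 | 0 | 0 | 1 | 1
1 | 0 | 1 | 0 | 0
1 | 0 | 1 | 1 | 0
1 | 1 | 0 | 0 | 0
1 | 1 | 0 | 1 | 0
1 | 1 | 1 | 0 | 1
1 | 1 | 1 | 1 | 1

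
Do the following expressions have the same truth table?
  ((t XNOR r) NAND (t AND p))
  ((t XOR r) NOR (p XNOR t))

No. Counterexample: with r=0, p=0, t=0, Expression 1 = 1 but Expression 2 = 0.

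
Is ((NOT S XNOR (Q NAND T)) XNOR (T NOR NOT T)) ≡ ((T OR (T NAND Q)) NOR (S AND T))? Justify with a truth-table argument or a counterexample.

No. Counterexample: with S=0, T=1, Q=1, Expression 1 = 1 but Expression 2 = 0.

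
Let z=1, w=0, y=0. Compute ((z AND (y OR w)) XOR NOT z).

Substituting: ((1 AND (0 OR 0)) XOR NOT 1)
= 0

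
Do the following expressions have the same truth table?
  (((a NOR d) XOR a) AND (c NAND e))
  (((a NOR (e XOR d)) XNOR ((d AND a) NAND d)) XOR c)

No. Counterexample: with e=0, c=0, d=0, a=1, Expression 1 = 1 but Expression 2 = 0.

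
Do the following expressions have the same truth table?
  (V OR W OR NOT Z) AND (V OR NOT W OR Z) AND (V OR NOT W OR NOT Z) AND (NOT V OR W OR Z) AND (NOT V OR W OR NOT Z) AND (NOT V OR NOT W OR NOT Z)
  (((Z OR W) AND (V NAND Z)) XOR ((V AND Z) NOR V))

Yes, they are equivalent — the two output columns agree on all 8 assignments:
V | W | Z | Expression 1 | Expression 2
---------------------------------------
0 | 0 | 0 | 1 | 1
0 | 0 | 1 | 0 | 0
0 | 1 | 0 | 0 | 0
0 | 1 | 1 | 0 | 0
1 | 0 | 0 | 0 | 0
1 | 0 | 1 | 0 | 0
1 | 1 | 0 | 1 | 1
1 | 1 | 1 | 0 | 0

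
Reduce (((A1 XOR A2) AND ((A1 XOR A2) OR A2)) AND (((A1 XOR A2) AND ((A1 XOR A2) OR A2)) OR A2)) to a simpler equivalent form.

By absorption (E AND (E OR v) = E) then absorption (E AND (E OR v) = E):
= (A1 XOR A2)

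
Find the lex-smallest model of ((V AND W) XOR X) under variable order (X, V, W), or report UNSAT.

X=0, V=1, W=1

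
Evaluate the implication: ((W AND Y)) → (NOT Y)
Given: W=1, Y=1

Antecedent ((W AND Y)) = 1; consequent (NOT Y) = 0.
1 → 0 = 0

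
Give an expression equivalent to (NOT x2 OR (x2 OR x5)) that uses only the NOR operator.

(((x2 NOR x2) NOR ((x2 NOR x5) NOR (x2 NOR x5))) NOR ((x2 NOR x2) NOR ((x2 NOR x5) NOR (x2 NOR x5))))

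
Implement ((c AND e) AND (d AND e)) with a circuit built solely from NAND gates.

((((c NAND e) NAND (c NAND e)) NAND ((d NAND e) NAND (d NAND e))) NAND (((c NAND e) NAND (c NAND e)) NAND ((d NAND e) NAND (d NAND e))))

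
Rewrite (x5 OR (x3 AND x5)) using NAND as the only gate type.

((x5 NAND x5) NAND (((x3 NAND x5) NAND (x3 NAND x5)) NAND ((x3 NAND x5) NAND (x3 NAND x5))))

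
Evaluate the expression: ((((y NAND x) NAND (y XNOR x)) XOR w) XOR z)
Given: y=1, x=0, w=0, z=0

Substituting: ((((1 NAND 0) NAND (1 XNOR 0)) XOR 0) XOR 0)
= 1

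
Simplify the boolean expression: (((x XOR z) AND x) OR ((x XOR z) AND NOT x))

By distribution ((E AND v) OR (E AND NOT v) = E):
= (x XOR z)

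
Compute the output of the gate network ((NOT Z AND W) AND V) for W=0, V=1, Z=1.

Substituting: ((NOT 1 AND 0) AND 1)
= 0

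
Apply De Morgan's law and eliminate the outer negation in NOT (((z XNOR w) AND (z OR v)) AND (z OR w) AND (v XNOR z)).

NOT ((z XNOR w) AND (z OR v)) OR NOT (z OR w) OR NOT (v XNOR z)
De Morgan's: NOT(AND of terms) = OR of negations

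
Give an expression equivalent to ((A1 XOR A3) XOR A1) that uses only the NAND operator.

((((A1 NAND (A1 NAND A3)) NAND (A3 NAND (A1 NAND A3))) NAND (((A1 NAND (A1 NAND A3)) NAND (A3 NAND (A1 NAND A3))) NAND A1)) NAND (A1 NAND (((A1 NAND (A1 NAND A3)) NAND (A3 NAND (A1 NAND A3))) NAND A1)))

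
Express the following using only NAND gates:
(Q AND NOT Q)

((Q NAND (Q NAND Q)) NAND (Q NAND (Q NAND Q)))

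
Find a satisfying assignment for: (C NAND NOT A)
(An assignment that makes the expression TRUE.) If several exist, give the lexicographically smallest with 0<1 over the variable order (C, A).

C=0, A=0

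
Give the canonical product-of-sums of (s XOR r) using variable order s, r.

ΠM(0, 3) = (s OR r) AND (NOT s OR NOT r)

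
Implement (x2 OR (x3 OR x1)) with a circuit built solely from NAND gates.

((x2 NAND x2) NAND (((x3 NAND x3) NAND (x1 NAND x1)) NAND ((x3 NAND x3) NAND (x1 NAND x1))))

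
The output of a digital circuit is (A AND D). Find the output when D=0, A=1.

Substituting: (1 AND 0)
= 0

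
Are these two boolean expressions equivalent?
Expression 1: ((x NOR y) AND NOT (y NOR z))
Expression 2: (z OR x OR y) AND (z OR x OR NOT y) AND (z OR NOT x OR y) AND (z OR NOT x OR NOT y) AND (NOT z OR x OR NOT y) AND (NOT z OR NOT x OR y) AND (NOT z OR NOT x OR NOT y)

Yes, they are equivalent — the two output columns agree on all 8 assignments:
z | x | y | Expression 1 | Expression 2
---------------------------------------
0 | 0 | 0 | 0 | 0
0 | 0 | 1 | 0 | 0
0 | 1 | 0 | 0 | 0
0 | 1 | 1 | 0 | 0
1 | 0 | 0 | 1 | 1
1 | 0 | 1 | 0 | 0
1 | 1 | 0 | 0 | 0
1 | 1 | 1 | 0 | 0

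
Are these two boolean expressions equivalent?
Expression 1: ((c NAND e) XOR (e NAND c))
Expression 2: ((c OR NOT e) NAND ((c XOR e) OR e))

No. Counterexample: with c=0, e=0, Expression 1 = 0 but Expression 2 = 1.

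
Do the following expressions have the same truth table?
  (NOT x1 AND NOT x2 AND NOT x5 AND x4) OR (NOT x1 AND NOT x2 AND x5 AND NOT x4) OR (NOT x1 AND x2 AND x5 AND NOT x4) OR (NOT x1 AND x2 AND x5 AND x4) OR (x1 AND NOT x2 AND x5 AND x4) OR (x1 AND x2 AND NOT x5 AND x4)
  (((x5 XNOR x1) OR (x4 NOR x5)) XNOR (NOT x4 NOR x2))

Yes, they are equivalent — the two output columns agree on all 16 assignments:
x1 | x2 | x5 | x4 | Expression 1 | Expression 2
-----------------------------------------------
0 | 0 | 0 | 0 | 0 | 0
0 | 0 | 0 | 1 | 1 | 1
0 | 0 | 1 | 0 | 1 | 1
0 | 0 | 1 | 1 | 0 | 0
0 | 1 | 0 | 0 | 0 | 0
0 | 1 | 0 | 1 | 0 | 0
0 | 1 | 1 | 0 | 1 | 1
0 | 1 | 1 | 1 | 1 | 1
1 | 0 | 0 | 0 | 0 | 0
1 | 0 | 0 | 1 | 0 | 0
1 | 0 | 1 | 0 | 0 | 0
1 | 0 | 1 | 1 | 1 | 1
1 | 1 | 0 | 0 | 0 | 0
1 | 1 | 0 | 1 | 1 | 1
1 | 1 | 1 | 0 | 0 | 0
1 | 1 | 1 | 1 | 0 | 0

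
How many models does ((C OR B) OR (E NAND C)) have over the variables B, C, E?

Satisfying assignments: (0,0,0), (0,0,1), (0,1,0), (0,1,1), (1,0,0), (1,0,1), (1,1,0), (1,1,1)
Count: 8 out of 8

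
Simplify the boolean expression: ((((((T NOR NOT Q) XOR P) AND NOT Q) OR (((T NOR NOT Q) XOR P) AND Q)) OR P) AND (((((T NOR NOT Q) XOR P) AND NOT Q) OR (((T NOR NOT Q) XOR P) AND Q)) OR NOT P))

By distribution ((E OR v) AND (E OR NOT v) = E) then distribution ((E AND v) OR (E AND NOT v) = E):
= ((T NOR NOT Q) XOR P)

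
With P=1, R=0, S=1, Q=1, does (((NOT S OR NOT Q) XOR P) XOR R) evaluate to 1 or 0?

Substituting: (((NOT 1 OR NOT 1) XOR 1) XOR 0)
= 1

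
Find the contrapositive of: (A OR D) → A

Contrapositive: NOT A → NOT (A OR D)
Note: A statement and its contrapositive are logically equivalent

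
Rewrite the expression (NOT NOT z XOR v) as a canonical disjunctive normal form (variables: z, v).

(NOT z AND v) OR (z AND NOT v)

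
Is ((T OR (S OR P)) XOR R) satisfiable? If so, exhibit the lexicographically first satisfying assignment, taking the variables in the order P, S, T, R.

P=0, S=0, T=0, R=1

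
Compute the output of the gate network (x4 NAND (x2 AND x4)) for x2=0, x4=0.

Substituting: (0 NAND (0 AND 0))
= 1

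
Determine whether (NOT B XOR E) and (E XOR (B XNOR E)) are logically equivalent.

No. Counterexample: with B=0, E=1, Expression 1 = 0 but Expression 2 = 1.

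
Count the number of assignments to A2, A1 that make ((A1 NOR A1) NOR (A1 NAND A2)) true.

Satisfying assignments: (1,1)
Count: 1 out of 4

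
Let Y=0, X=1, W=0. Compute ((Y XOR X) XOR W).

Substituting: ((0 XOR 1) XOR 0)
= 1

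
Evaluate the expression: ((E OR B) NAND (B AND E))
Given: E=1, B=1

Substituting: ((1 OR 1) NAND (1 AND 1))
= 0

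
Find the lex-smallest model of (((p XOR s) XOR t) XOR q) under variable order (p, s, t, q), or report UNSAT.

p=0, s=0, t=0, q=1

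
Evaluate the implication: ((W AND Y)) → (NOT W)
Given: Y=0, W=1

Antecedent ((W AND Y)) = 0; consequent (NOT W) = 0.
0 → 0 = 1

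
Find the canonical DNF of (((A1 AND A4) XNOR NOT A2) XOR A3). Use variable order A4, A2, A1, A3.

(NOT A4 AND NOT A2 AND NOT A1 AND A3) OR (NOT A4 AND NOT A2 AND A1 AND A3) OR (NOT A4 AND A2 AND NOT A1 AND NOT A3) OR (NOT A4 AND A2 AND A1 AND NOT A3) OR (A4 AND NOT A2 AND NOT A1 AND A3) OR (A4 AND NOT A2 AND A1 AND NOT A3) OR (A4 AND A2 AND NOT A1 AND NOT A3) OR (A4 AND A2 AND A1 AND A3)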